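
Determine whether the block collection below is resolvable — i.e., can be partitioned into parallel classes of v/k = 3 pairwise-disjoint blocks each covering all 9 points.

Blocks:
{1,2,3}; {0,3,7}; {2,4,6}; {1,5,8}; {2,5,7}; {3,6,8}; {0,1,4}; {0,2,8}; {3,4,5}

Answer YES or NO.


v = 9, block size k = 3, number of blocks = 9.
For resolvability, blocks must partition into parallel classes of size v/k = 3.
Total blocks must therefore be a multiple of 3: 9 = 3·3 + 0 ⇒ divisible ✓.
Consider block {1,2,3}. It intersects every other block in the collection, so no parallel class of size 3 can contain it.
Since every block must belong to some parallel class in a resolution, the collection cannot be partitioned into parallel classes.
Resolvable? NO.

NO


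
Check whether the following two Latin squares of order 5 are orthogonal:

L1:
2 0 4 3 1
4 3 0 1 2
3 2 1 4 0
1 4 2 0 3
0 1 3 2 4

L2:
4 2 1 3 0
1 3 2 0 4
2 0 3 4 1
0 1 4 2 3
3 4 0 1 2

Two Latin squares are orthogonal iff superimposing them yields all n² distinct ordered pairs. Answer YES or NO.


Form the n² = 25 superimposed pairs (L1[i][j], L2[i][j]), row by row (rows and columns indexed from 0):
row 0: (2,4) (0,2) (4,1) (3,3) (1,0)
row 1: (4,1) (3,3) (0,2) (1,0) (2,4)
row 2: (3,2) (2,0) (1,3) (4,4) (0,1)
row 3: (1,0) (4,1) (2,4) (0,2) (3,3)
row 4: (0,3) (1,4) (3,0) (2,1) (4,2)
Orthogonality requires all 25 pairs distinct.
But the pair (4,1) repeats: cell (0,2) has L1 = 4, L2 = 1, and cell (1,0) has L1 = 4, L2 = 1.
A repeated pair means some other pair never occurs (only 15 distinct pairs out of 25), so the squares are not orthogonal.
Conclusion: NO.

NO


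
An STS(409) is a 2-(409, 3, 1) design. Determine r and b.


An STS(v) is a 2-(v, 3, 1) BIBD: block size k = 3, λ = 1.
Replication: r(k − 1) = λ(v − 1) ⇒ r·2 = 409 − 1 = 408 ⇒ r = 204.
Block count: bk = vr ⇒ b·3 = 409·204 = 83436 ⇒ b = 27812.

r = 204, b = 27812.


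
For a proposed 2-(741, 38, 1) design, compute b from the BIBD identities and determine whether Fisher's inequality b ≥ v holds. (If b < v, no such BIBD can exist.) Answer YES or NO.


r = λ(v − 1)/(k − 1) = 1·740/37 = 20.
b = vr/k = 741·20/38 = 390.
Fisher's inequality: b ≥ v ⇔ 390 ≥ 741? NO.

NO


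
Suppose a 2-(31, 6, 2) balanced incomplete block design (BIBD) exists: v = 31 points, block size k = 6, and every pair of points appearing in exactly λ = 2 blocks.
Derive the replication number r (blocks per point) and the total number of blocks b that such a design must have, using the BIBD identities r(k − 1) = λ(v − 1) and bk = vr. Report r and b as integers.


Any 2-(v, k, λ) BIBD satisfies two necessary conditions:
  (i)  Each point sits in r blocks, and counting incidences through any fixed point gives r(k − 1) = λ(v − 1), so r = λ(v − 1)/(k − 1).
  (ii) Total incidences bk = vr, so b = vr/k.
Step 1: r = λ(v − 1)/(k − 1) = 2·(31 − 1)/(6 − 1) = 2·30/5 = 60/5 = 12.
Step 2: b = vr/k = 31·12/6 = 372/6 = 62.
Check integrality: r = 12 ∈ Z ✓, b = 62 ∈ Z ✓.
(These identities are necessary conditions: they determine r and b for any design with these parameters, but do not by themselves prove that one exists.)

r = 12, b = 62.


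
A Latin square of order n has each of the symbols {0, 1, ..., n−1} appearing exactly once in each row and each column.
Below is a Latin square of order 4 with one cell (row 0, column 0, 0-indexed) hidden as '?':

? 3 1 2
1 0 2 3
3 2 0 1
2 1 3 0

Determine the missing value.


Row 0 contains symbols [1, 2, 3] — missing [0].
Column 0 contains symbols [1, 2, 3] — missing [0].
The missing symbol must appear in both missing sets; intersection = [0].
Therefore the hidden value is 0.

Missing value = 0.


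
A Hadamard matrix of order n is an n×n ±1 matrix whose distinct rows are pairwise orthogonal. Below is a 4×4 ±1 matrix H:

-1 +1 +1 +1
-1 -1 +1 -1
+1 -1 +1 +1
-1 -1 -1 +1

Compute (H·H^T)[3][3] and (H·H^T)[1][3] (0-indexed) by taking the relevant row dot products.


Row 1 of H: [-1, -1, 1, -1].
Row 3 of H: [-1, -1, -1, 1].
(H·H^T)[3][3] = Σ_j H[3][j]·H[3][j] = (-1)² + (-1)² + (-1)² + (1)² = 1 + 1 + 1 + 1 = 4.
(H·H^T)[1][3] = Σ_j H[1][j]·H[3][j] = (-1)·(-1) + (-1)·(-1) + (1)·(-1) + (-1)·(1) = 1 + 1 + -1 + -1 = 0.
So rows 1 and 3 are orthogonal; the diagonal entry equals n = 4.

(3,3) entry = 4; (1,3) entry = 0.


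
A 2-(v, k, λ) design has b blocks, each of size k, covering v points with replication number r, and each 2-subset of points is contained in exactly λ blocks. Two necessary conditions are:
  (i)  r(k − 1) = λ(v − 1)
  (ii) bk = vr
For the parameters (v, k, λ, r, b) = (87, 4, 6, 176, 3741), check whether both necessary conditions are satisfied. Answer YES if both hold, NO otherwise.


Condition (i): r(k − 1) = 176·3 = 528; λ(v − 1) = 6·86 = 516. Match? NO.
Condition (ii): bk = 3741·4 = 14964; vr = 87·176 = 15312. Match? NO.
Both conditions hold? NO.

NO


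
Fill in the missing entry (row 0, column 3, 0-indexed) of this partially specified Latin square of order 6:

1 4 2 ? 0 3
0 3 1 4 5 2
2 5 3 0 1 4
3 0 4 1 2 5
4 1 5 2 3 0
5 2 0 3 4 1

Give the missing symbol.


Row 0 contains symbols [0, 1, 2, 3, 4] — missing [5].
Column 3 contains symbols [0, 1, 2, 3, 4] — missing [5].
The missing symbol must appear in both missing sets; intersection = [5].
Therefore the hidden value is 5.

Missing value = 5.


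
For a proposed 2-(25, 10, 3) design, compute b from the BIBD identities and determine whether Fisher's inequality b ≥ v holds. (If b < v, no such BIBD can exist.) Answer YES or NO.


r = λ(v − 1)/(k − 1) = 3·24/9 = 8.
b = vr/k = 25·8/10 = 20.
Fisher's inequality: b ≥ v ⇔ 20 ≥ 25? NO.

NO


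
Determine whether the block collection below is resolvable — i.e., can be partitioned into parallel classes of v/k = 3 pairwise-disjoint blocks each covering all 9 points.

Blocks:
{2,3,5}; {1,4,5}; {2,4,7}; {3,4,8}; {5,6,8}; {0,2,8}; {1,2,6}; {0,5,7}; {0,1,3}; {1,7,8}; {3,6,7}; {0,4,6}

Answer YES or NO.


v = 9, block size k = 3, number of blocks = 12.
For resolvability, blocks must partition into parallel classes of size v/k = 3.
Total blocks must therefore be a multiple of 3: 12 = 3·4 + 0 ⇒ divisible ✓.
Greedy packing gives 4 candidate class(es). Each should be a full parallel class (size 3, covers all 9 points).
  Class 1 (3 blocks): {2,3,5}; {1,7,8}; {0,4,6}. Points covered: [0, 1, 2, 3, 4, 5, 6, 7, 8].
  Class 2 (3 blocks): {1,4,5}; {0,2,8}; {3,6,7}. Points covered: [0, 1, 2, 3, 4, 5, 6, 7, 8].
  Class 3 (3 blocks): {2,4,7}; {5,6,8}; {0,1,3}. Points covered: [0, 1, 2, 3, 4, 5, 6, 7, 8].
  Class 4 (3 blocks): {3,4,8}; {1,2,6}; {0,5,7}. Points covered: [0, 1, 2, 3, 4, 5, 6, 7, 8].
All classes full (size 3)? YES. All classes cover every point? YES.
Resolvable? YES.

YES


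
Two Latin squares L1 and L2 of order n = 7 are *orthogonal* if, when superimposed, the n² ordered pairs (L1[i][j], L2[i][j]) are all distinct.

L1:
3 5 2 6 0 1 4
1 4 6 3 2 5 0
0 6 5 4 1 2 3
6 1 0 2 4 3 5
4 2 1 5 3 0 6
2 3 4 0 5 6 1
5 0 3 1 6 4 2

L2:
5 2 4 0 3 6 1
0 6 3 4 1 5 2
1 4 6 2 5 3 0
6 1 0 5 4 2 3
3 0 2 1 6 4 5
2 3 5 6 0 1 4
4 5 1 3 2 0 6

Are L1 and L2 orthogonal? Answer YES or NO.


Form the n² = 49 superimposed pairs (L1[i][j], L2[i][j]), row by row (rows and columns indexed from 0):
row 0: (3,5) (5,2) (2,4) (6,0) (0,3) (1,6) (4,1)
row 1: (1,0) (4,6) (6,3) (3,4) (2,1) (5,5) (0,2)
row 2: (0,1) (6,4) (5,6) (4,2) (1,5) (2,3) (3,0)
row 3: (6,6) (1,1) (0,0) (2,5) (4,4) (3,2) (5,3)
row 4: (4,3) (2,0) (1,2) (5,1) (3,6) (0,4) (6,5)
row 5: (2,2) (3,3) (4,5) (0,6) (5,0) (6,1) (1,4)
row 6: (5,4) (0,5) (3,1) (1,3) (6,2) (4,0) (2,6)
Orthogonality requires all 49 pairs distinct.
Check by first coordinate: for each symbol s of L1, list the L2 entries in the n cells where L1 = s; they must all differ.
  L1 = 0: L2 entries (in reading order) 3, 2, 1, 0, 4, 6, 5 — all 7 distinct ✓
  L1 = 1: L2 entries (in reading order) 6, 0, 5, 1, 2, 4, 3 — all 7 distinct ✓
  L1 = 2: L2 entries (in reading order) 4, 1, 3, 5, 0, 2, 6 — all 7 distinct ✓
  L1 = 3: L2 entries (in reading order) 5, 4, 0, 2, 6, 3, 1 — all 7 distinct ✓
  L1 = 4: L2 entries (in reading order) 1, 6, 2, 4, 3, 5, 0 — all 7 distinct ✓
  L1 = 5: L2 entries (in reading order) 2, 5, 6, 3, 1, 0, 4 — all 7 distinct ✓
  L1 = 6: L2 entries (in reading order) 0, 3, 4, 6, 5, 1, 2 — all 7 distinct ✓
Every symbol of L1 meets every symbol of L2 exactly once, so all 49 pairs are distinct (49 of 49).
Conclusion: YES.

YES


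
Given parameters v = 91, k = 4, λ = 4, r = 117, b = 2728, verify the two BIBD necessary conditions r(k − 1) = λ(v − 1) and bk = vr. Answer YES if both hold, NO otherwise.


Condition (i): r(k − 1) = 117·3 = 351; λ(v − 1) = 4·90 = 360. Match? NO.
Condition (ii): bk = 2728·4 = 10912; vr = 91·117 = 10647. Match? NO.
Both conditions hold? NO.

NO


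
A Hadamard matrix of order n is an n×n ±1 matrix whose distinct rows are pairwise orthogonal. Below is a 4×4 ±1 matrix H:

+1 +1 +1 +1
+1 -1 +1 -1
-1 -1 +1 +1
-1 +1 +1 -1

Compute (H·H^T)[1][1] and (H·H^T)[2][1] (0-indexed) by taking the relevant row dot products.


Row 1 of H: [1, -1, 1, -1].
Row 2 of H: [-1, -1, 1, 1].
(H·H^T)[1][1] = Σ_j H[1][j]·H[1][j] = (1)² + (-1)² + (1)² + (-1)² = 1 + 1 + 1 + 1 = 4.
(H·H^T)[2][1] = Σ_j H[2][j]·H[1][j] = (-1)·(1) + (-1)·(-1) + (1)·(1) + (1)·(-1) = -1 + 1 + 1 + -1 = 0.
So rows 2 and 1 are orthogonal; the diagonal entry equals n = 4.

(1,1) entry = 4; (2,1) entry = 0.


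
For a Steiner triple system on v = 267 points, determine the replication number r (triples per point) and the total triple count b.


An STS(v) is a 2-(v, 3, 1) BIBD: block size k = 3, λ = 1.
Replication: r(k − 1) = λ(v − 1) ⇒ r·2 = 267 − 1 = 266 ⇒ r = 133.
Block count: bk = vr ⇒ b·3 = 267·133 = 35511 ⇒ b = 11837.
(Check via b = v(v − 1)/6 = 267·266/6 = 71022/6 = 11837.)

r = 133, b = 11837.


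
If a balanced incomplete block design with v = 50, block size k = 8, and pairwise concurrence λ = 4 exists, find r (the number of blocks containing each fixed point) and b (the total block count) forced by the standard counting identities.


Any 2-(v, k, λ) BIBD satisfies two necessary conditions:
  (i)  Each point sits in r blocks, and counting incidences through any fixed point gives r(k − 1) = λ(v − 1), so r = λ(v − 1)/(k − 1).
  (ii) Total incidences bk = vr, so b = vr/k.
Step 1: r = λ(v − 1)/(k − 1) = 4·(50 − 1)/(8 − 1) = 4·49/7 = 196/7 = 28.
Step 2: b = vr/k = 50·28/8 = 1400/8 = 175.
Check integrality: r = 28 ∈ Z ✓, b = 175 ∈ Z ✓.
(These identities are necessary conditions: they determine r and b for any design with these parameters, but do not by themselves prove that one exists.)

r = 28, b = 175.


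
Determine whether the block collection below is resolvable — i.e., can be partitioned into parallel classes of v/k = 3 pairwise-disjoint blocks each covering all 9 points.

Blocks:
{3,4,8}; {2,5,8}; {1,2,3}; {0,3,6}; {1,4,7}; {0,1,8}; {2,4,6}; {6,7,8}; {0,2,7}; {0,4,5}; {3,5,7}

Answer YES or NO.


v = 9, block size k = 3, number of blocks = 11.
For resolvability, blocks must partition into parallel classes of size v/k = 3.
Total blocks must therefore be a multiple of 3: 11 = 3·3 + 2 ⇒ not divisible ✗.
Resolvable? NO.

NO


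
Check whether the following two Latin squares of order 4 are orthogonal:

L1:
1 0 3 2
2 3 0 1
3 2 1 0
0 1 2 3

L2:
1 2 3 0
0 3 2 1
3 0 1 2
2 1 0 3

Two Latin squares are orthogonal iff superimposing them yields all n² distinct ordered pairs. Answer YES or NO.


Form the n² = 16 superimposed pairs (L1[i][j], L2[i][j]), row by row (rows and columns indexed from 0):
row 0: (1,1) (0,2) (3,3) (2,0)
row 1: (2,0) (3,3) (0,2) (1,1)
row 2: (3,3) (2,0) (1,1) (0,2)
row 3: (0,2) (1,1) (2,0) (3,3)
Orthogonality requires all 16 pairs distinct.
But the pair (2,0) repeats: cell (0,3) has L1 = 2, L2 = 0, and cell (1,0) has L1 = 2, L2 = 0.
A repeated pair means some other pair never occurs (only 4 distinct pairs out of 16), so the squares are not orthogonal.
Conclusion: NO.

NO


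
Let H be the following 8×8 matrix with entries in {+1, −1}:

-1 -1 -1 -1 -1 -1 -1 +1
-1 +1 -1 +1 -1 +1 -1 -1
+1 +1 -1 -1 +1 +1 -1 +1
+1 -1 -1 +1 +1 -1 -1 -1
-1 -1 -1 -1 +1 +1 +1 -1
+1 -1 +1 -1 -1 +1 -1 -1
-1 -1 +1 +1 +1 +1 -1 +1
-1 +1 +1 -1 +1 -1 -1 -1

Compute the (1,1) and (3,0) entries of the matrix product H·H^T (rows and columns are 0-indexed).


Row 0 of H: [-1, -1, -1, -1, -1, -1, -1, 1].
Row 1 of H: [-1, 1, -1, 1, -1, 1, -1, -1].
Row 3 of H: [1, -1, -1, 1, 1, -1, -1, -1].
(H·H^T)[1][1] = Σ_j H[1][j]·H[1][j] = (-1)² + (1)² + (-1)² + (1)² + (-1)² + (1)² + (-1)² + (-1)² = 1 + 1 + 1 + 1 + 1 + 1 + 1 + 1 = 8.
(H·H^T)[3][0] = Σ_j H[3][j]·H[0][j] = (1)·(-1) + (-1)·(-1) + (-1)·(-1) + (1)·(-1) + (1)·(-1) + (-1)·(-1) + (-1)·(-1) + (-1)·(1) = -1 + 1 + 1 + -1 + -1 + 1 + 1 + -1 = 0.
So rows 3 and 0 are orthogonal; the diagonal entry equals n = 8.

(1,1) entry = 8; (3,0) entry = 0.


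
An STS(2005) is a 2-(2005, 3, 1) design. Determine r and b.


An STS(v) is a 2-(v, 3, 1) BIBD: block size k = 3, λ = 1.
Replication: r(k − 1) = λ(v − 1) ⇒ r·2 = 2005 − 1 = 2004 ⇒ r = 1002.
Block count: b = v(v − 1)/6 = 2005·2004/6 = 4018020/6 = 669670.

r = 1002, b = 669670.


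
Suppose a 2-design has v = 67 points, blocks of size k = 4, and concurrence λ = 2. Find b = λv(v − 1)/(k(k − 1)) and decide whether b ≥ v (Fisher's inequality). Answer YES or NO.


b = λv(v − 1)/(k(k − 1)) = 2·67·66/(4·3) = 8844/12 = 737.
Compare with v = 67: b ≥ v, so Fisher's inequality holds.

YES


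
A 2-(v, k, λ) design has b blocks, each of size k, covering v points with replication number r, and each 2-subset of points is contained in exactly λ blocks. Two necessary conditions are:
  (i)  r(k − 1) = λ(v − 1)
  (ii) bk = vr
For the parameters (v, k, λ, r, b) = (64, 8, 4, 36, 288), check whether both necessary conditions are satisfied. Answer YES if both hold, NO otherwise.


Condition (i): r(k − 1) = 36·7 = 252; λ(v − 1) = 4·63 = 252. Match? YES.
Condition (ii): bk = 288·8 = 2304; vr = 64·36 = 2304. Match? YES.
Both conditions hold? YES.

YES


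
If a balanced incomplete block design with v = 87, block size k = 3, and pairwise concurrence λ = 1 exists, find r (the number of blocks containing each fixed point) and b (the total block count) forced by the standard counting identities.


Any 2-(v, k, λ) BIBD satisfies two necessary conditions:
  (i)  Each point sits in r blocks, and counting incidences through any fixed point gives r(k − 1) = λ(v − 1), so r = λ(v − 1)/(k − 1).
  (ii) Total incidences bk = vr, so b = vr/k.
Step 1: r = λ(v − 1)/(k − 1) = 1·(87 − 1)/(3 − 1) = 1·86/2 = 86/2 = 43.
Step 2: b = vr/k = 87·43/3 = 3741/3 = 1247.
Check integrality: r = 43 ∈ Z ✓, b = 1247 ∈ Z ✓.
(These identities are necessary conditions: they determine r and b for any design with these parameters, but do not by themselves prove that one exists.)

r = 43, b = 1247.


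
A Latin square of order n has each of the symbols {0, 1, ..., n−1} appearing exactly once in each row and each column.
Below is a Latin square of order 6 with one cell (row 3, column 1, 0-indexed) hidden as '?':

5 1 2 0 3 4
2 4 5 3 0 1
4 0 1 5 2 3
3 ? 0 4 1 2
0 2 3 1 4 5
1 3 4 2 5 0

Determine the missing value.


Row 3 contains symbols [0, 1, 2, 3, 4] — missing [5].
Column 1 contains symbols [0, 1, 2, 3, 4] — missing [5].
The missing symbol must appear in both missing sets; intersection = [5].
Therefore the hidden value is 5.

Missing value = 5.


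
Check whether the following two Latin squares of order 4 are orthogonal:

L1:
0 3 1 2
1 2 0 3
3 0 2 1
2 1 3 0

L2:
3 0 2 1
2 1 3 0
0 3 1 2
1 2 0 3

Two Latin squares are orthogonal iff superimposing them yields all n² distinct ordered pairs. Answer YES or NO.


Form the n² = 16 superimposed pairs (L1[i][j], L2[i][j]), row by row (rows and columns indexed from 0):
row 0: (0,3) (3,0) (1,2) (2,1)
row 1: (1,2) (2,1) (0,3) (3,0)
row 2: (3,0) (0,3) (2,1) (1,2)
row 3: (2,1) (1,2) (3,0) (0,3)
Orthogonality requires all 16 pairs distinct.
But the pair (1,2) repeats: cell (0,2) has L1 = 1, L2 = 2, and cell (1,0) has L1 = 1, L2 = 2.
A repeated pair means some other pair never occurs (only 4 distinct pairs out of 16), so the squares are not orthogonal.
Conclusion: NO.

NO


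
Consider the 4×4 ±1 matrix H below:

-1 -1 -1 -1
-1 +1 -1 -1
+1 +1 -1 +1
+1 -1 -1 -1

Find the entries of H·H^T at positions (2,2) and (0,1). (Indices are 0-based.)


Row 0 of H: [-1, -1, -1, -1].
Row 1 of H: [-1, 1, -1, -1].
Row 2 of H: [1, 1, -1, 1].
(H·H^T)[2][2] = Σ_j H[2][j]·H[2][j] = (1)² + (1)² + (-1)² + (1)² = 1 + 1 + 1 + 1 = 4.
(H·H^T)[0][1] = Σ_j H[0][j]·H[1][j] = (-1)·(-1) + (-1)·(1) + (-1)·(-1) + (-1)·(-1) = 1 + -1 + 1 + 1 = 2.
Rows 0 and 1 are not orthogonal (dot product = 2 ≠ 0), so H is not a Hadamard matrix.

(2,2) entry = 4; (0,1) entry = 2.


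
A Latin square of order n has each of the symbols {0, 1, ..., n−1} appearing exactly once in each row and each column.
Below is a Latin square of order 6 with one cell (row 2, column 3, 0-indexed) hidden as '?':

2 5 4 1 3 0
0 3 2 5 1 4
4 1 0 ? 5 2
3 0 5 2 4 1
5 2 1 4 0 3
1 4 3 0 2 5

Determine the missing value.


Row 2 contains symbols [0, 1, 2, 4, 5] — missing [3].
Column 3 contains symbols [0, 1, 2, 4, 5] — missing [3].
The missing symbol must appear in both missing sets; intersection = [3].
Therefore the hidden value is 3.

Missing value = 3.


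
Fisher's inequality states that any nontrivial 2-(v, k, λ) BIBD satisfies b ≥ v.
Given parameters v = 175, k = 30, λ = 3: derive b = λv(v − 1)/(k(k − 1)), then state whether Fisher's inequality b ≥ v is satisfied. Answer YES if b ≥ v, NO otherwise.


b = λv(v − 1)/(k(k − 1)) = 3·175·174/(30·29) = 91350/870 = 105.
Compare with v = 175: b < v, so Fisher's inequality fails.

NO


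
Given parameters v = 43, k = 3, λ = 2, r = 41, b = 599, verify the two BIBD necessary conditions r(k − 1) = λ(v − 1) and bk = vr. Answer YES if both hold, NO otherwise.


Condition (i): r(k − 1) = 41·2 = 82; λ(v − 1) = 2·42 = 84. Match? NO.
Condition (ii): bk = 599·3 = 1797; vr = 43·41 = 1763. Match? NO.
Both conditions hold? NO.

NO


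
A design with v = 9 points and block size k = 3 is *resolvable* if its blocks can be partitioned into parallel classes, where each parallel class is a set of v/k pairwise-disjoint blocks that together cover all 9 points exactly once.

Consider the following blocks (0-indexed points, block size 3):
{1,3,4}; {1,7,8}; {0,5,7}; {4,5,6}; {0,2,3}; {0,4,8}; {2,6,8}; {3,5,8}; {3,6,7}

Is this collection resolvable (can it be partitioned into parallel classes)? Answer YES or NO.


v = 9, block size k = 3, number of blocks = 9.
For resolvability, blocks must partition into parallel classes of size v/k = 3.
Total blocks must therefore be a multiple of 3: 9 = 3·3 + 0 ⇒ divisible ✓.
Consider block {0,4,8}. The only other block(s) in the collection disjoint from it are {3,6,7} — just 1 block(s). Any parallel class containing {0,4,8} would need 2 other blocks each disjoint from it, so no parallel class of size 3 can contain {0,4,8}.
Since every block must belong to some parallel class in a resolution, the collection cannot be partitioned into parallel classes.
Resolvable? NO.

NO


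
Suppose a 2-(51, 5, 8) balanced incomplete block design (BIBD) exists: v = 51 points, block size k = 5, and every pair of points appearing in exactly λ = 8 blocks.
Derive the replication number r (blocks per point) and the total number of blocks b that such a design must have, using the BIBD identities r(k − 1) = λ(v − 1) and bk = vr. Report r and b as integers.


Any 2-(v, k, λ) BIBD satisfies two necessary conditions:
  (i)  Each point sits in r blocks, and counting incidences through any fixed point gives r(k − 1) = λ(v − 1), so r = λ(v − 1)/(k − 1).
  (ii) Total incidences bk = vr, so b = vr/k.
Step 1: r = λ(v − 1)/(k − 1) = 8·(51 − 1)/(5 − 1) = 8·50/4 = 400/4 = 100.
Step 2: b = vr/k = 51·100/5 = 5100/5 = 1020.
Check integrality: r = 100 ∈ Z ✓, b = 1020 ∈ Z ✓.
(These identities are necessary conditions: they determine r and b for any design with these parameters, but do not by themselves prove that one exists.)

r = 100, b = 1020.


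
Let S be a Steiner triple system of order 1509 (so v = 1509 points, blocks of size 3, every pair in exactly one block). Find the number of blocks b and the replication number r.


An STS(v) is a 2-(v, 3, 1) BIBD: block size k = 3, λ = 1.
Replication: r(k − 1) = λ(v − 1) ⇒ r·2 = 1509 − 1 = 1508 ⇒ r = 754.
Block count: bk = vr ⇒ b·3 = 1509·754 = 1137786 ⇒ b = 379262.
(Check via b = v(v − 1)/6 = 1509·1508/6 = 2275572/6 = 379262.)

r = 754, b = 379262.


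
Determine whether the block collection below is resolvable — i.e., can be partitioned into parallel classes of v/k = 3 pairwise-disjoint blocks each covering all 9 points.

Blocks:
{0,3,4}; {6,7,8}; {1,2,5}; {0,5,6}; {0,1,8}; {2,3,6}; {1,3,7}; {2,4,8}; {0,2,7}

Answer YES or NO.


v = 9, block size k = 3, number of blocks = 9.
For resolvability, blocks must partition into parallel classes of size v/k = 3.
Total blocks must therefore be a multiple of 3: 9 = 3·3 + 0 ⇒ divisible ✓.
Consider block {0,1,8}. The only other block(s) in the collection disjoint from it are {2,3,6} — just 1 block(s). Any parallel class containing {0,1,8} would need 2 other blocks each disjoint from it, so no parallel class of size 3 can contain {0,1,8}.
Since every block must belong to some parallel class in a resolution, the collection cannot be partitioned into parallel classes.
Resolvable? NO.

NO


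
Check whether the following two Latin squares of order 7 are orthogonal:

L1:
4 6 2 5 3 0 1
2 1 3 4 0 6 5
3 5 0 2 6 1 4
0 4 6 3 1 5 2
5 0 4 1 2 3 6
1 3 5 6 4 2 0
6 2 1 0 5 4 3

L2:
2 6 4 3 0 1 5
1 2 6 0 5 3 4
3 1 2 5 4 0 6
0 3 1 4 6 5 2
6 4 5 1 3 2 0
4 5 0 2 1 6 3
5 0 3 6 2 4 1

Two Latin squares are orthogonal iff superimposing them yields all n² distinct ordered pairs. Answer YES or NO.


Form the n² = 49 superimposed pairs (L1[i][j], L2[i][j]), row by row (rows and columns indexed from 0):
row 0: (4,2) (6,6) (2,4) (5,3) (3,0) (0,1) (1,5)
row 1: (2,1) (1,2) (3,6) (4,0) (0,5) (6,3) (5,4)
row 2: (3,3) (5,1) (0,2) (2,5) (6,4) (1,0) (4,6)
row 3: (0,0) (4,3) (6,1) (3,4) (1,6) (5,5) (2,2)
row 4: (5,6) (0,4) (4,5) (1,1) (2,3) (3,2) (6,0)
row 5: (1,4) (3,5) (5,0) (6,2) (4,1) (2,6) (0,3)
row 6: (6,5) (2,0) (1,3) (0,6) (5,2) (4,4) (3,1)
Orthogonality requires all 49 pairs distinct.
Check by first coordinate: for each symbol s of L1, list the L2 entries in the n cells where L1 = s; they must all differ.
  L1 = 0: L2 entries (in reading order) 1, 5, 2, 0, 4, 3, 6 — all 7 distinct ✓
  L1 = 1: L2 entries (in reading order) 5, 2, 0, 6, 1, 4, 3 — all 7 distinct ✓
  L1 = 2: L2 entries (in reading order) 4, 1, 5, 2, 3, 6, 0 — all 7 distinct ✓
  L1 = 3: L2 entries (in reading order) 0, 6, 3, 4, 2, 5, 1 — all 7 distinct ✓
  L1 = 4: L2 entries (in reading order) 2, 0, 6, 3, 5, 1, 4 — all 7 distinct ✓
  L1 = 5: L2 entries (in reading order) 3, 4, 1, 5, 6, 0, 2 — all 7 distinct ✓
  L1 = 6: L2 entries (in reading order) 6, 3, 4, 1, 0, 2, 5 — all 7 distinct ✓
Every symbol of L1 meets every symbol of L2 exactly once, so all 49 pairs are distinct (49 of 49).
Conclusion: YES.

YES


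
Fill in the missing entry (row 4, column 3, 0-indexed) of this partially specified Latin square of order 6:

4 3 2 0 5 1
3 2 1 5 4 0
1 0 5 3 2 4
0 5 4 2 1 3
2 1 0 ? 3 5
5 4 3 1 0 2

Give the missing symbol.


Row 4 contains symbols [0, 1, 2, 3, 5] — missing [4].
Column 3 contains symbols [0, 1, 2, 3, 5] — missing [4].
The missing symbol must appear in both missing sets; intersection = [4].
Therefore the hidden value is 4.

Missing value = 4.


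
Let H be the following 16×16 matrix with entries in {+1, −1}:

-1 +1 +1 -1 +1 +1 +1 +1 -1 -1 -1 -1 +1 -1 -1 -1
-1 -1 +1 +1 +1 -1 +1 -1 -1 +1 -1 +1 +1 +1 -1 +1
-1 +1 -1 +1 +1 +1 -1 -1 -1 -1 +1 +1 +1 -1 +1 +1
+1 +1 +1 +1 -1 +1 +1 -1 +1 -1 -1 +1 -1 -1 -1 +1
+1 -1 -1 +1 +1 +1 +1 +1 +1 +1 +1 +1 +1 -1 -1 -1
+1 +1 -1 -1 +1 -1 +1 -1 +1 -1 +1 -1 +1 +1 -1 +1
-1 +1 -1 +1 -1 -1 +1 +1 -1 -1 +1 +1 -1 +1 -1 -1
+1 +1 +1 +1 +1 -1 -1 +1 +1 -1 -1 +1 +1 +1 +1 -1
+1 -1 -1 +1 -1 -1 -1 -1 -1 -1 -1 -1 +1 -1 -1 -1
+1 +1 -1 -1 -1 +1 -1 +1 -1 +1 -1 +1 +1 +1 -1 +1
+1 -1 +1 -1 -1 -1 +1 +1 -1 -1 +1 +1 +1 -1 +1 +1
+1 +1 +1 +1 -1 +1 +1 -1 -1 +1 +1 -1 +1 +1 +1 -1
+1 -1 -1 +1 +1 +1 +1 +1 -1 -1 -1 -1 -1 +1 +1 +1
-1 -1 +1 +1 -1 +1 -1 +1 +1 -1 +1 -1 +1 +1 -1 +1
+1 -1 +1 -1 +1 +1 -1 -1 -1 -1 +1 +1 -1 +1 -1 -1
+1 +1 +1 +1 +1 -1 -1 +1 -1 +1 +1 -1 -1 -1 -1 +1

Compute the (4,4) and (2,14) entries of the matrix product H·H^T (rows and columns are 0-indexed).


Row 2 of H: [-1, 1, -1, 1, 1, 1, -1, -1, -1, -1, 1, 1, 1, -1, 1, 1].
Row 4 of H: [1, -1, -1, 1, 1, 1, 1, 1, 1, 1, 1, 1, 1, -1, -1, -1].
Row 14 of H: [1, -1, 1, -1, 1, 1, -1, -1, -1, -1, 1, 1, -1, 1, -1, -1].
(H·H^T)[4][4] = Σ_j H[4][j]·H[4][j] = (1)² + (-1)² + (-1)² + (1)² + (1)² + (1)² + (1)² + (1)² + (1)² + (1)² + (1)² + (1)² + (1)² + (-1)² + (-1)² + (-1)² = 1 + 1 + 1 + 1 + 1 + 1 + 1 + 1 + 1 + 1 + 1 + 1 + 1 + 1 + 1 + 1 = 16.
(H·H^T)[2][14] = Σ_j H[2][j]·H[14][j] = (-1)·(1) + (1)·(-1) + (-1)·(1) + (1)·(-1) + (1)·(1) + (1)·(1) + (-1)·(-1) + (-1)·(-1) + (-1)·(-1) + (-1)·(-1) + (1)·(1) + (1)·(1) + (1)·(-1) + (-1)·(1) + (1)·(-1) + (1)·(-1) = -1 + -1 + -1 + -1 + 1 + 1 + 1 + 1 + 1 + 1 + 1 + 1 + -1 + -1 + -1 + -1 = 0.
So rows 2 and 14 are orthogonal; the diagonal entry equals n = 16.

(4,4) entry = 16; (2,14) entry = 0.


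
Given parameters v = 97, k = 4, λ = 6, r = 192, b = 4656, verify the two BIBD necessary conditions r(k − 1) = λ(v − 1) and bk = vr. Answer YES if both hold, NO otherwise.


Condition (i): r(k − 1) = 192·3 = 576; λ(v − 1) = 6·96 = 576. Match? YES.
Condition (ii): bk = 4656·4 = 18624; vr = 97·192 = 18624. Match? YES.
Both conditions hold? YES.

YES


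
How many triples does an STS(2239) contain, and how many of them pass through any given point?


An STS(v) is a 2-(v, 3, 1) BIBD: block size k = 3, λ = 1.
Replication: r(k − 1) = λ(v − 1) ⇒ r·2 = 2239 − 1 = 2238 ⇒ r = 1119.
Block count: bk = vr ⇒ b·3 = 2239·1119 = 2505441 ⇒ b = 835147.

r = 1119, b = 835147.


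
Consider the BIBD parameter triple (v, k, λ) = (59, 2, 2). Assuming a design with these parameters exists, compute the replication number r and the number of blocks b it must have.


Any 2-(v, k, λ) BIBD satisfies two necessary conditions:
  (i)  Each point sits in r blocks, and counting incidences through any fixed point gives r(k − 1) = λ(v − 1), so r = λ(v − 1)/(k − 1).
  (ii) Total incidences bk = vr, so b = vr/k.
Step 1: r = λ(v − 1)/(k − 1) = 2·(59 − 1)/(2 − 1) = 2·58/1 = 116/1 = 116.
Step 2: b = vr/k = 59·116/2 = 6844/2 = 3422.
Check integrality: r = 116 ∈ Z ✓, b = 3422 ∈ Z ✓.
(These identities are necessary conditions: they determine r and b for any design with these parameters, but do not by themselves prove that one exists.)

r = 116, b = 3422.


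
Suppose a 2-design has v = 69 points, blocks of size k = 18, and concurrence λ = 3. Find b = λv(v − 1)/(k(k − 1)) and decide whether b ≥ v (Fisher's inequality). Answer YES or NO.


b = λv(v − 1)/(k(k − 1)) = 3·69·68/(18·17) = 14076/306 = 46.
Compare with v = 69: b < v, so Fisher's inequality fails.

NO


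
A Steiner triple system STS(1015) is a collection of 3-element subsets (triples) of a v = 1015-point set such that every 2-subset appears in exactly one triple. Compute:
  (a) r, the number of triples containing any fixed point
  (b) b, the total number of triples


An STS(v) is a 2-(v, 3, 1) BIBD: block size k = 3, λ = 1.
Replication: r(k − 1) = λ(v − 1) ⇒ r·2 = 1015 − 1 = 1014 ⇒ r = 507.
Block count: b = v(v − 1)/6 = 1015·1014/6 = 1029210/6 = 171535.
(Check via bk = vr: 171535·3 = 514605 = 1015·507 = 514605 ✓.)

r = 507, b = 171535.


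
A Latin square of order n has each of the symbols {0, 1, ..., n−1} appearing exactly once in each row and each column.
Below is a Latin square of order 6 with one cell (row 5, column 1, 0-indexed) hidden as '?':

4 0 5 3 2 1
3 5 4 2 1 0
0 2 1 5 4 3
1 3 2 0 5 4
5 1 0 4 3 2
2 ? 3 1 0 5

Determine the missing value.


Row 5 contains symbols [0, 1, 2, 3, 5] — missing [4].
Column 1 contains symbols [0, 1, 2, 3, 5] — missing [4].
The missing symbol must appear in both missing sets; intersection = [4].
Therefore the hidden value is 4.

Missing value = 4.


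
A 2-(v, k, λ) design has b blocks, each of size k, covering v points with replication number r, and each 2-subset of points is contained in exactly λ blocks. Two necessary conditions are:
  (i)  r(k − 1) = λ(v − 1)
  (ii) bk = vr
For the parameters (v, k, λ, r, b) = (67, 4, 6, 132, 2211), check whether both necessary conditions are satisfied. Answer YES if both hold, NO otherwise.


Condition (i): r(k − 1) = 132·3 = 396; λ(v − 1) = 6·66 = 396. Match? YES.
Condition (ii): bk = 2211·4 = 8844; vr = 67·132 = 8844. Match? YES.
Both conditions hold? YES.

YES


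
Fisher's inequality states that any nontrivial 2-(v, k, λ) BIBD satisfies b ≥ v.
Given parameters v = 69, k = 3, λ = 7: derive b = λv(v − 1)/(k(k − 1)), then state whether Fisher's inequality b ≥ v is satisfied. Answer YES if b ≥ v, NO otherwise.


r = λ(v − 1)/(k − 1) = 7·68/2 = 238.
b = vr/k = 69·238/3 = 5474.
Fisher's inequality: b ≥ v ⇔ 5474 ≥ 69? YES.

YES


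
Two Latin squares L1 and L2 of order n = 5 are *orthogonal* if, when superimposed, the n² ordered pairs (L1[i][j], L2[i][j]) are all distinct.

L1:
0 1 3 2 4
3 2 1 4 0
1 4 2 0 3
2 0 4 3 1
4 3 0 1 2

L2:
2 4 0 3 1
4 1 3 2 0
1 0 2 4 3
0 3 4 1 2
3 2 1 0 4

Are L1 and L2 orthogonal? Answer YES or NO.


Form the n² = 25 superimposed pairs (L1[i][j], L2[i][j]), row by row (rows and columns indexed from 0):
row 0: (0,2) (1,4) (3,0) (2,3) (4,1)
row 1: (3,4) (2,1) (1,3) (4,2) (0,0)
row 2: (1,1) (4,0) (2,2) (0,4) (3,3)
row 3: (2,0) (0,3) (4,4) (3,1) (1,2)
row 4: (4,3) (3,2) (0,1) (1,0) (2,4)
Orthogonality requires all 25 pairs distinct.
Check by first coordinate: for each symbol s of L1, list the L2 entries in the n cells where L1 = s; they must all differ.
  L1 = 0: L2 entries (in reading order) 2, 0, 4, 3, 1 — all 5 distinct ✓
  L1 = 1: L2 entries (in reading order) 4, 3, 1, 2, 0 — all 5 distinct ✓
  L1 = 2: L2 entries (in reading order) 3, 1, 2, 0, 4 — all 5 distinct ✓
  L1 = 3: L2 entries (in reading order) 0, 4, 3, 1, 2 — all 5 distinct ✓
  L1 = 4: L2 entries (in reading order) 1, 2, 0, 4, 3 — all 5 distinct ✓
Every symbol of L1 meets every symbol of L2 exactly once, so all 25 pairs are distinct (25 of 25).
Conclusion: YES.

YES


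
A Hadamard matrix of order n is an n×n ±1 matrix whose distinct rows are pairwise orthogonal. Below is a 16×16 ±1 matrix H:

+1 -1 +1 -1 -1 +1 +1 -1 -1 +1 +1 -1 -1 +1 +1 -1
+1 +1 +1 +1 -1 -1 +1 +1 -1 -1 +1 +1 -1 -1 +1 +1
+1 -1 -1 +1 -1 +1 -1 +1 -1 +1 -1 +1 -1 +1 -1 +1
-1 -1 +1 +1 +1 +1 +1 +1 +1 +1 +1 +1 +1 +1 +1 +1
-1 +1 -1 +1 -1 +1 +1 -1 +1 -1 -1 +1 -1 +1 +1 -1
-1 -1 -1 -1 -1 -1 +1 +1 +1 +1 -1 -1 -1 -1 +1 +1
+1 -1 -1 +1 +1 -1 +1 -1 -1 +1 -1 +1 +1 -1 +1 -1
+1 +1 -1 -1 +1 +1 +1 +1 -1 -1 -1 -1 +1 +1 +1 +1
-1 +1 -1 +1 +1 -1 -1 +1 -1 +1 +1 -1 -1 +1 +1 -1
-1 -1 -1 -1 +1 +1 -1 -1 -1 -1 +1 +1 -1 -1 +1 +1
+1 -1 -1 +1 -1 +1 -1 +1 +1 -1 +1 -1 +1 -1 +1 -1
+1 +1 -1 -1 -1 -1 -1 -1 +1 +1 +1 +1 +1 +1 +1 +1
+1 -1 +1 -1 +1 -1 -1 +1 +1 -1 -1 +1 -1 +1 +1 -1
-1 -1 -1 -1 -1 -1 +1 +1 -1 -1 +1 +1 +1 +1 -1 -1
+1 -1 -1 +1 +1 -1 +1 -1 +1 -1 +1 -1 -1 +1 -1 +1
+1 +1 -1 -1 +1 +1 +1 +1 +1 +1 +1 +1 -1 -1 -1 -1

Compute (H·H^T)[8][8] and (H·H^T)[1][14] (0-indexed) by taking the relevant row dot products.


Row 1 of H: [1, 1, 1, 1, -1, -1, 1, 1, -1, -1, 1, 1, -1, -1, 1, 1].
Row 8 of H: [-1, 1, -1, 1, 1, -1, -1, 1, -1, 1, 1, -1, -1, 1, 1, -1].
Row 14 of H: [1, -1, -1, 1, 1, -1, 1, -1, 1, -1, 1, -1, -1, 1, -1, 1].
(H·H^T)[8][8] = Σ_j H[8][j]·H[8][j] = (-1)² + (1)² + (-1)² + (1)² + (1)² + (-1)² + (-1)² + (1)² + (-1)² + (1)² + (1)² + (-1)² + (-1)² + (1)² + (1)² + (-1)² = 1 + 1 + 1 + 1 + 1 + 1 + 1 + 1 + 1 + 1 + 1 + 1 + 1 + 1 + 1 + 1 = 16.
(H·H^T)[1][14] = Σ_j H[1][j]·H[14][j] = (1)·(1) + (1)·(-1) + (1)·(-1) + (1)·(1) + (-1)·(1) + (-1)·(-1) + (1)·(1) + (1)·(-1) + (-1)·(1) + (-1)·(-1) + (1)·(1) + (1)·(-1) + (-1)·(-1) + (-1)·(1) + (1)·(-1) + (1)·(1) = 1 + -1 + -1 + 1 + -1 + 1 + 1 + -1 + -1 + 1 + 1 + -1 + 1 + -1 + -1 + 1 = 0.
So rows 1 and 14 are orthogonal; the diagonal entry equals n = 16.

(8,8) entry = 16; (1,14) entry = 0.


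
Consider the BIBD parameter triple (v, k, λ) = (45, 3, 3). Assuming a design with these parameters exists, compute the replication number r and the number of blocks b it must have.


Any 2-(v, k, λ) BIBD satisfies two necessary conditions:
  (i)  Each point sits in r blocks, and counting incidences through any fixed point gives r(k − 1) = λ(v − 1), so r = λ(v − 1)/(k − 1).
  (ii) Total incidences bk = vr, so b = vr/k.
Step 1: r = λ(v − 1)/(k − 1) = 3·(45 − 1)/(3 − 1) = 3·44/2 = 132/2 = 66.
Step 2: b = vr/k = 45·66/3 = 2970/3 = 990.
Check integrality: r = 66 ∈ Z ✓, b = 990 ∈ Z ✓.
(These identities are necessary conditions: they determine r and b for any design with these parameters, but do not by themselves prove that one exists.)

r = 66, b = 990.


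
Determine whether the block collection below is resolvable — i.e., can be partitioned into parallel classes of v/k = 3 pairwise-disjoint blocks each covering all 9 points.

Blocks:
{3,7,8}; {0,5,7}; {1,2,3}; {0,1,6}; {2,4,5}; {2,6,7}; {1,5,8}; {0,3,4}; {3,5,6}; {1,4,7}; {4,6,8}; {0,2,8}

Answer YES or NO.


v = 9, block size k = 3, number of blocks = 12.
For resolvability, blocks must partition into parallel classes of size v/k = 3.
Total blocks must therefore be a multiple of 3: 12 = 3·4 + 0 ⇒ divisible ✓.
Greedy packing gives 4 candidate class(es). Each should be a full parallel class (size 3, covers all 9 points).
  Class 1 (3 blocks): {3,7,8}; {0,1,6}; {2,4,5}. Points covered: [0, 1, 2, 3, 4, 5, 6, 7, 8].
  Class 2 (3 blocks): {0,5,7}; {1,2,3}; {4,6,8}. Points covered: [0, 1, 2, 3, 4, 5, 6, 7, 8].
  Class 3 (3 blocks): {2,6,7}; {1,5,8}; {0,3,4}. Points covered: [0, 1, 2, 3, 4, 5, 6, 7, 8].
  Class 4 (3 blocks): {3,5,6}; {1,4,7}; {0,2,8}. Points covered: [0, 1, 2, 3, 4, 5, 6, 7, 8].
All classes full (size 3)? YES. All classes cover every point? YES.
Resolvable? YES.

YES


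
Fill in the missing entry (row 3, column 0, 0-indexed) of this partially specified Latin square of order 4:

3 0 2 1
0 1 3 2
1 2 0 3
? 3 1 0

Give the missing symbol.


Row 3 contains symbols [0, 1, 3] — missing [2].
Column 0 contains symbols [0, 1, 3] — missing [2].
The missing symbol must appear in both missing sets; intersection = [2].
Therefore the hidden value is 2.

Missing value = 2.


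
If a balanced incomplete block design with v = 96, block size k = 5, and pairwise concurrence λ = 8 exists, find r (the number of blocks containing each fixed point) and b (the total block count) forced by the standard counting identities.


Any 2-(v, k, λ) BIBD satisfies two necessary conditions:
  (i)  Each point sits in r blocks, and counting incidences through any fixed point gives r(k − 1) = λ(v − 1), so r = λ(v − 1)/(k − 1).
  (ii) Total incidences bk = vr, so b = vr/k.
Step 1: r = λ(v − 1)/(k − 1) = 8·(96 − 1)/(5 − 1) = 8·95/4 = 760/4 = 190.
Step 2: b = vr/k = 96·190/5 = 18240/5 = 3648.
Check integrality: r = 190 ∈ Z ✓, b = 3648 ∈ Z ✓.
(These identities are necessary conditions: they determine r and b for any design with these parameters, but do not by themselves prove that one exists.)

r = 190, b = 3648.


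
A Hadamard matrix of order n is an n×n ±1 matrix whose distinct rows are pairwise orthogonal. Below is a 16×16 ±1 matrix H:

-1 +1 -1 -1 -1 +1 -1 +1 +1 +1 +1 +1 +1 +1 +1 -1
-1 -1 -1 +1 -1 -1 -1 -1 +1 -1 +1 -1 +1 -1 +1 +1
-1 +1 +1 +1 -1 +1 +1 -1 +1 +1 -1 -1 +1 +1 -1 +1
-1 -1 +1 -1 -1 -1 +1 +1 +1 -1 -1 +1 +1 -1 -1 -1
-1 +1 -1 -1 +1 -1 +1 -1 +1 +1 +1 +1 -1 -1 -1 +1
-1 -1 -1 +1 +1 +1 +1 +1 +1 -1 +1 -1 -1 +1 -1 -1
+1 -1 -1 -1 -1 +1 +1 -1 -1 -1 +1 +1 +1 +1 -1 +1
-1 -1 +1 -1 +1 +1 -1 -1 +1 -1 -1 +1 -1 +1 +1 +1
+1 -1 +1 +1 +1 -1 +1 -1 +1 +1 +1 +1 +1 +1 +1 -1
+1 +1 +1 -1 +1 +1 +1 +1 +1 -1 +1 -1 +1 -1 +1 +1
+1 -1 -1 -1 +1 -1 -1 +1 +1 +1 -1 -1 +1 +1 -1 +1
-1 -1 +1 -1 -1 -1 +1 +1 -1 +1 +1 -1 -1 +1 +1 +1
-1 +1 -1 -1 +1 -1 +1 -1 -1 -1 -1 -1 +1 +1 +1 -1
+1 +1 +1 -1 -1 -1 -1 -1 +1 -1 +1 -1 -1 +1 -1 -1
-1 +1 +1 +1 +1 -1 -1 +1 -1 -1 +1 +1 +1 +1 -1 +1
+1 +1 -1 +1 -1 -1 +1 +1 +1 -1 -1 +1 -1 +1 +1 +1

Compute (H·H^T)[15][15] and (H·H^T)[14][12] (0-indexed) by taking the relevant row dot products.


Row 12 of H: [-1, 1, -1, -1, 1, -1, 1, -1, -1, -1, -1, -1, 1, 1, 1, -1].
Row 14 of H: [-1, 1, 1, 1, 1, -1, -1, 1, -1, -1, 1, 1, 1, 1, -1, 1].
Row 15 of H: [1, 1, -1, 1, -1, -1, 1, 1, 1, -1, -1, 1, -1, 1, 1, 1].
(H·H^T)[15][15] = Σ_j H[15][j]·H[15][j] = (1)² + (1)² + (-1)² + (1)² + (-1)² + (-1)² + (1)² + (1)² + (1)² + (-1)² + (-1)² + (1)² + (-1)² + (1)² + (1)² + (1)² = 1 + 1 + 1 + 1 + 1 + 1 + 1 + 1 + 1 + 1 + 1 + 1 + 1 + 1 + 1 + 1 = 16.
(H·H^T)[14][12] = Σ_j H[14][j]·H[12][j] = (-1)·(-1) + (1)·(1) + (1)·(-1) + (1)·(-1) + (1)·(1) + (-1)·(-1) + (-1)·(1) + (1)·(-1) + (-1)·(-1) + (-1)·(-1) + (1)·(-1) + (1)·(-1) + (1)·(1) + (1)·(1) + (-1)·(1) + (1)·(-1) = 1 + 1 + -1 + -1 + 1 + 1 + -1 + -1 + 1 + 1 + -1 + -1 + 1 + 1 + -1 + -1 = 0.
So rows 14 and 12 are orthogonal; the diagonal entry equals n = 16.

(15,15) entry = 16; (14,12) entry = 0.


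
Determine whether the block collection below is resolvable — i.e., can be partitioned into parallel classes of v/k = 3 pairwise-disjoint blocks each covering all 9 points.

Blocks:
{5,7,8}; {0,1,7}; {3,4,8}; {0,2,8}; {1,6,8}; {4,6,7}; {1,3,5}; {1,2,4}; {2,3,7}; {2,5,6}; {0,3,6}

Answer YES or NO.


v = 9, block size k = 3, number of blocks = 11.
For resolvability, blocks must partition into parallel classes of size v/k = 3.
Total blocks must therefore be a multiple of 3: 11 = 3·3 + 2 ⇒ not divisible ✗.
Resolvable? NO.

NO


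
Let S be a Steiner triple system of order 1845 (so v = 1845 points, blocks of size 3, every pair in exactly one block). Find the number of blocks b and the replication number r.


An STS(v) is a 2-(v, 3, 1) BIBD: block size k = 3, λ = 1.
Replication: r(k − 1) = λ(v − 1) ⇒ r·2 = 1845 − 1 = 1844 ⇒ r = 922.
Block count: bk = vr ⇒ b·3 = 1845·922 = 1701090 ⇒ b = 567030.

r = 922, b = 567030.


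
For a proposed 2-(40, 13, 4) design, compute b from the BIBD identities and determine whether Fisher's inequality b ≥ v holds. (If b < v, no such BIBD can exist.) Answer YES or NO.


b = λv(v − 1)/(k(k − 1)) = 4·40·39/(13·12) = 6240/156 = 40.
Compare with v = 40: b ≥ v, so Fisher's inequality holds.

YES


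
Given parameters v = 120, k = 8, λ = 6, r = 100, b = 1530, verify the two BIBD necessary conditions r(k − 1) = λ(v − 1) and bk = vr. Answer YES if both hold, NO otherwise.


Condition (i): r(k − 1) = 100·7 = 700; λ(v − 1) = 6·119 = 714. Match? NO.
Condition (ii): bk = 1530·8 = 12240; vr = 120·100 = 12000. Match? NO.
Both conditions hold? NO.

NO


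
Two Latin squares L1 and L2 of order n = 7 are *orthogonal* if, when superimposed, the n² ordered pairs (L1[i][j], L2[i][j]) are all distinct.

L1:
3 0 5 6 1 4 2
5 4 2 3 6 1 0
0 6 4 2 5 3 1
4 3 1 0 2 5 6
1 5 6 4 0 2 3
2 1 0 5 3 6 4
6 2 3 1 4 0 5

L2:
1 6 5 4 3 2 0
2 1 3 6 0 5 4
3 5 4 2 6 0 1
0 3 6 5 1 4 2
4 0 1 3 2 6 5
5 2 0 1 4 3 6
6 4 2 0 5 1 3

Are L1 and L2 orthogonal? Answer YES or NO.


Form the n² = 49 superimposed pairs (L1[i][j], L2[i][j]), row by row (rows and columns indexed from 0):
row 0: (3,1) (0,6) (5,5) (6,4) (1,3) (4,2) (2,0)
row 1: (5,2) (4,1) (2,3) (3,6) (6,0) (1,5) (0,4)
row 2: (0,3) (6,5) (4,4) (2,2) (5,6) (3,0) (1,1)
row 3: (4,0) (3,3) (1,6) (0,5) (2,1) (5,4) (6,2)
row 4: (1,4) (5,0) (6,1) (4,3) (0,2) (2,6) (3,5)
row 5: (2,5) (1,2) (0,0) (5,1) (3,4) (6,3) (4,6)
row 6: (6,6) (2,4) (3,2) (1,0) (4,5) (0,1) (5,3)
Orthogonality requires all 49 pairs distinct.
Check by first coordinate: for each symbol s of L1, list the L2 entries in the n cells where L1 = s; they must all differ.
  L1 = 0: L2 entries (in reading order) 6, 4, 3, 5, 2, 0, 1 — all 7 distinct ✓
  L1 = 1: L2 entries (in reading order) 3, 5, 1, 6, 4, 2, 0 — all 7 distinct ✓
  L1 = 2: L2 entries (in reading order) 0, 3, 2, 1, 6, 5, 4 — all 7 distinct ✓
  L1 = 3: L2 entries (in reading order) 1, 6, 0, 3, 5, 4, 2 — all 7 distinct ✓
  L1 = 4: L2 entries (in reading order) 2, 1, 4, 0, 3, 6, 5 — all 7 distinct ✓
  L1 = 5: L2 entries (in reading order) 5, 2, 6, 4, 0, 1, 3 — all 7 distinct ✓
  L1 = 6: L2 entries (in reading order) 4, 0, 5, 2, 1, 3, 6 — all 7 distinct ✓
Every symbol of L1 meets every symbol of L2 exactly once, so all 49 pairs are distinct (49 of 49).
Conclusion: YES.

YES
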